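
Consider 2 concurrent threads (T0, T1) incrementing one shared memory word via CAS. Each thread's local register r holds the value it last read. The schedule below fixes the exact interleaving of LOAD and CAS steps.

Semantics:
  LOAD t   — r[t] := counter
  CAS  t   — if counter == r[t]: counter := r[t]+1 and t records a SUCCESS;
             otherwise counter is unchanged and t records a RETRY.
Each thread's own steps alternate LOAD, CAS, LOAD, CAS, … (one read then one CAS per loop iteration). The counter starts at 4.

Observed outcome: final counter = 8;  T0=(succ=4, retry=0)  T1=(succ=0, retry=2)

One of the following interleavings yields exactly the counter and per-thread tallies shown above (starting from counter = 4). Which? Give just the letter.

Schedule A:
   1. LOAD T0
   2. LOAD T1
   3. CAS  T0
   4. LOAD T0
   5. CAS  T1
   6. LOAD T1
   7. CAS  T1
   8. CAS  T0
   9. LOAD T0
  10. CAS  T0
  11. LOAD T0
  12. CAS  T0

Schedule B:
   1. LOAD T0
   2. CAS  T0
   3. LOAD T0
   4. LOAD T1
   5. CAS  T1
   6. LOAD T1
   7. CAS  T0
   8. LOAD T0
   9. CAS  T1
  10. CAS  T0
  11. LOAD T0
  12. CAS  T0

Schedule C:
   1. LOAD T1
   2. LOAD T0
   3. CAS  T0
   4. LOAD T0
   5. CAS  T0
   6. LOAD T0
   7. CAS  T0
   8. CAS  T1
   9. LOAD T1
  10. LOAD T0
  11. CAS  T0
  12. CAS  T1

Tracing schedule C:
1. LOAD T1 → mem=4 r[T1]=4 [LOAD]
2. LOAD T0 → mem=4 r[T0]=4 [LOAD]
3. CAS T0 → mem=5 r[T0]=4 [OK]
4. LOAD T0 → mem=5 r[T0]=5 [LOAD]
5. CAS T0 → mem=6 r[T0]=5 [OK]
6. LOAD T0 → mem=6 r[T0]=6 [LOAD]
7. CAS T0 → mem=7 r[T0]=6 [OK]
8. CAS T1 → mem=7 r[T1]=4 [RETRY]
9. LOAD T1 → mem=7 r[T1]=7 [LOAD]
10. LOAD T0 → mem=7 r[T0]=7 [LOAD]
11. CAS T0 → mem=8 r[T0]=7 [OK]
12. CAS T1 → mem=8 r[T1]=7 [RETRY]

C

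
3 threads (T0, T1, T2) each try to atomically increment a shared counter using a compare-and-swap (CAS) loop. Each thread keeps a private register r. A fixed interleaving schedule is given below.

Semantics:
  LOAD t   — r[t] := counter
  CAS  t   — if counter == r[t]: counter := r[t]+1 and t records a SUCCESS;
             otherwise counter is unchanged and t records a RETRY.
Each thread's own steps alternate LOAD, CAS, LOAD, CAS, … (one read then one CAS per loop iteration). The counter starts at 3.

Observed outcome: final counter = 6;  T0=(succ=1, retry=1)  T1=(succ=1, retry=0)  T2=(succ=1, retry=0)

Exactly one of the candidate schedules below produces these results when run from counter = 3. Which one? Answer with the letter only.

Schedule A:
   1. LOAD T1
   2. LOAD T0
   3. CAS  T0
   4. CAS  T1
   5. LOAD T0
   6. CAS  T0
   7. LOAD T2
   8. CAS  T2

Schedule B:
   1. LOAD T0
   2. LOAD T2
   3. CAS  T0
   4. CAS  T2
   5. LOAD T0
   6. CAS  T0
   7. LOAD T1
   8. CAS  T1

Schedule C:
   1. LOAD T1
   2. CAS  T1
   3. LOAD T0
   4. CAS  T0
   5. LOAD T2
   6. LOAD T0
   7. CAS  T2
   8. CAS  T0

C

Run C:
1. LOAD T1 → mem=3 r[T1]=3 [LOAD]
2. CAS T1 → mem=4 r[T1]=3 [OK]
3. LOAD T0 → mem=4 r[T0]=4 [LOAD]
4. CAS T0 → mem=5 r[T0]=4 [OK]
5. LOAD T2 → mem=5 r[T2]=5 [LOAD]
6. LOAD T0 → mem=5 r[T0]=5 [LOAD]
7. CAS T2 → mem=6 r[T2]=5 [OK]
8. CAS T0 → mem=6 r[T0]=5 [RETRY]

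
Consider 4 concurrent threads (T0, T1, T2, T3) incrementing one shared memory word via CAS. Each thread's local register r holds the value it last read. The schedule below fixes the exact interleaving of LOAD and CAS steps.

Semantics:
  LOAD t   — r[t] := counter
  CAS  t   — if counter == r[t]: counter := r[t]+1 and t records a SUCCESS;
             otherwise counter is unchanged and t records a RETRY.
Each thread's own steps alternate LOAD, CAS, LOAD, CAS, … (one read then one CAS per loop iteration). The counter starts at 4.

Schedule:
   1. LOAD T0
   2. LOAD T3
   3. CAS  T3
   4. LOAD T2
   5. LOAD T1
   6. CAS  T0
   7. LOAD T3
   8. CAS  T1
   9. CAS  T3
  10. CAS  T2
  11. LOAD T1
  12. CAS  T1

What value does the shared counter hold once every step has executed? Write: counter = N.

counter = 7

T0 LOAD — after: cnt=4, r=4 — load
T3 LOAD — after: cnt=4, r=4 — load
T3 CAS — after: cnt=5, r=4 — ok
T2 LOAD — after: cnt=5, r=5 — load
T1 LOAD — after: cnt=5, r=5 — load
T0 CAS — after: cnt=5, r=4 — retry
T3 LOAD — after: cnt=5, r=5 — load
T1 CAS — after: cnt=6, r=5 — ok
T3 CAS — after: cnt=6, r=5 — retry
T2 CAS — after: cnt=6, r=5 — retry
T1 LOAD — after: cnt=6, r=6 — load
T1 CAS — after: cnt=7, r=6 — ok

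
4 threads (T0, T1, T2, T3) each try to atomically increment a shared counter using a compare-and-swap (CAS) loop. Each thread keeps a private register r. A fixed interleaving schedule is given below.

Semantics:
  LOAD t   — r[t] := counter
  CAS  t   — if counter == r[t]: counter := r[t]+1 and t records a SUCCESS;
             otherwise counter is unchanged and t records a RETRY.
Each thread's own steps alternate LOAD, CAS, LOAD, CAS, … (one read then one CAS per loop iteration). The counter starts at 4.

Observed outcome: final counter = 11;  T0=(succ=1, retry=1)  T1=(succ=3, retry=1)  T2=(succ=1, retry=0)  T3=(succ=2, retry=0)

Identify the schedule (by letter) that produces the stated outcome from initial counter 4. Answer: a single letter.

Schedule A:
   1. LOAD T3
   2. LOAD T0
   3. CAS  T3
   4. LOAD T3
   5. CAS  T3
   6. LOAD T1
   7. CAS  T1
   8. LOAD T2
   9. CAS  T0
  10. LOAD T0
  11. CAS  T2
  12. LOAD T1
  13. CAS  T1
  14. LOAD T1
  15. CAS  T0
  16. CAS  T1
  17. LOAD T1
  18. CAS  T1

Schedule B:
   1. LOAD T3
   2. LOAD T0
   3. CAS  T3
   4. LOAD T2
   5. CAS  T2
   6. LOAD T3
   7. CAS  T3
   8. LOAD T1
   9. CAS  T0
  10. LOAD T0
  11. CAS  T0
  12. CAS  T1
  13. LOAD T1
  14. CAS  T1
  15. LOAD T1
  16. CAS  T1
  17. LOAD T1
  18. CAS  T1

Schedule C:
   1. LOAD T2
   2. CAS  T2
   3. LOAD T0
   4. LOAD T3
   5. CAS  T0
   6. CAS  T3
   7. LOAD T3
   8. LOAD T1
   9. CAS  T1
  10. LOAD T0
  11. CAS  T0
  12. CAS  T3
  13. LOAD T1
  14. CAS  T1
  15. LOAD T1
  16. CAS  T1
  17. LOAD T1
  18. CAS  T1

Tracing schedule B:
T3 LOAD — after: cnt=4, r=4 — load
T0 LOAD — after: cnt=4, r=4 — load
T3 CAS — after: cnt=5, r=4 — ok
T2 LOAD — after: cnt=5, r=5 — load
T2 CAS — after: cnt=6, r=5 — ok
T3 LOAD — after: cnt=6, r=6 — load
T3 CAS — after: cnt=7, r=6 — ok
T1 LOAD — after: cnt=7, r=7 — load
T0 CAS — after: cnt=7, r=4 — retry
T0 LOAD — after: cnt=7, r=7 — load
T0 CAS — after: cnt=8, r=7 — ok
T1 CAS — after: cnt=8, r=7 — retry
T1 LOAD — after: cnt=8, r=8 — load
T1 CAS — after: cnt=9, r=8 — ok
T1 LOAD — after: cnt=9, r=9 — load
T1 CAS — after: cnt=10, r=9 — ok
T1 LOAD — after: cnt=10, r=10 — load
T1 CAS — after: cnt=11, r=10 — ok

B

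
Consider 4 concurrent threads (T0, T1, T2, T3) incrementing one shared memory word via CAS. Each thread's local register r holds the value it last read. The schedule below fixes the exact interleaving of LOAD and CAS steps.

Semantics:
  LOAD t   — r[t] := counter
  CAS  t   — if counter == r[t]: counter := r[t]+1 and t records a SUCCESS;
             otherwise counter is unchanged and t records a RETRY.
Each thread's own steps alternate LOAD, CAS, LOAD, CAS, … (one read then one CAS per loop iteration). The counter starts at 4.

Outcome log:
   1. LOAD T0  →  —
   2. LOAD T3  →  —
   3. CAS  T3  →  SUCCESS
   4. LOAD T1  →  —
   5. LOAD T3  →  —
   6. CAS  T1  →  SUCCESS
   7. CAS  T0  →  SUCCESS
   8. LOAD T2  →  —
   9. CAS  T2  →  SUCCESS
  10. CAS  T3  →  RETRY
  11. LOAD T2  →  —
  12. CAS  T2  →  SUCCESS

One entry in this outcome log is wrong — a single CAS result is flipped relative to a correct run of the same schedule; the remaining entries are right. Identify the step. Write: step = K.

step = 7

Correct run:
1. LOAD T0 → mem=4 r[T0]=4 [LOAD]
2. LOAD T3 → mem=4 r[T3]=4 [LOAD]
3. CAS T3 → mem=5 r[T3]=4 [OK]
4. LOAD T1 → mem=5 r[T1]=5 [LOAD]
5. LOAD T3 → mem=5 r[T3]=5 [LOAD]
6. CAS T1 → mem=6 r[T1]=5 [OK]
7. CAS T0 → mem=6 r[T0]=4 [RETRY]
8. LOAD T2 → mem=6 r[T2]=6 [LOAD]
9. CAS T2 → mem=7 r[T2]=6 [OK]
10. CAS T3 → mem=7 r[T3]=5 [RETRY]
11. LOAD T2 → mem=7 r[T2]=7 [LOAD]
12. CAS T2 → mem=8 r[T2]=7 [OK]
Log disagrees first at step 7.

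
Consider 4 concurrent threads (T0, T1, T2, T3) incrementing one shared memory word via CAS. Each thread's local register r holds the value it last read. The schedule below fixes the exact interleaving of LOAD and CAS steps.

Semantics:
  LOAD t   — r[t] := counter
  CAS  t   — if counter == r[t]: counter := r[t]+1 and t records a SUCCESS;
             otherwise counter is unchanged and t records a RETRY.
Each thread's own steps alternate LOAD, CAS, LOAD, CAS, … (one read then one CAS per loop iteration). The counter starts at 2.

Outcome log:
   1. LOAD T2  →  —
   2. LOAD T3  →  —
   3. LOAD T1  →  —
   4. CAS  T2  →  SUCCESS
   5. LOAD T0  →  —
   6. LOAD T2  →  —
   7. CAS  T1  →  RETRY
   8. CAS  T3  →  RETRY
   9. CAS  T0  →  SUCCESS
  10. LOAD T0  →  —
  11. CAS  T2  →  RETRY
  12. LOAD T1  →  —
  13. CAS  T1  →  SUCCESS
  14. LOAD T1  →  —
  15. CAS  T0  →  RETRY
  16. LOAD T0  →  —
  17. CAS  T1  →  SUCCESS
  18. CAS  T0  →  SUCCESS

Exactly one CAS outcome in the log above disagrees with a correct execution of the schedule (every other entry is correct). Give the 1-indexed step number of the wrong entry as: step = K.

Re-executing:
T2 LOAD — after: cnt=2, r=2 — load
T3 LOAD — after: cnt=2, r=2 — load
T1 LOAD — after: cnt=2, r=2 — load
T2 CAS — after: cnt=3, r=2 — ok
T0 LOAD — after: cnt=3, r=3 — load
T2 LOAD — after: cnt=3, r=3 — load
T1 CAS — after: cnt=3, r=2 — retry
T3 CAS — after: cnt=3, r=2 — retry
T0 CAS — after: cnt=4, r=3 — ok
T0 LOAD — after: cnt=4, r=4 — load
T2 CAS — after: cnt=4, r=3 — retry
T1 LOAD — after: cnt=4, r=4 — load
T1 CAS — after: cnt=5, r=4 — ok
T1 LOAD — after: cnt=5, r=5 — load
T0 CAS — after: cnt=5, r=4 — retry
T0 LOAD — after: cnt=5, r=5 — load
T1 CAS — after: cnt=6, r=5 — ok
T0 CAS — after: cnt=6, r=5 — retry
Log disagrees first at step 18.

step = 18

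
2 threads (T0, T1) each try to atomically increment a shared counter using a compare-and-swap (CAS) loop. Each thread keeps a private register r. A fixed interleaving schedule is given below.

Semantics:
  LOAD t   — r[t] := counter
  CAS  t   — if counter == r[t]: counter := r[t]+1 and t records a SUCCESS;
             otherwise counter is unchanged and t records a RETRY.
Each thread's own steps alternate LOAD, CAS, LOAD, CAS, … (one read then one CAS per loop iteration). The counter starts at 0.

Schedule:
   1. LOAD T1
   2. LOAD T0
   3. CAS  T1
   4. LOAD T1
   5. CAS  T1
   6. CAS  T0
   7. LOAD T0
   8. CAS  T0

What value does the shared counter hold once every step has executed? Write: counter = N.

[1] T1.load  rd  (counter 0, T1.r 0)
[2] T0.load  rd  (counter 0, T0.r 0)
[3] T1.cas  hit  (counter 1, T1.r 0)
[4] T1.load  rd  (counter 1, T1.r 1)
[5] T1.cas  hit  (counter 2, T1.r 1)
[6] T0.cas  miss  (counter 2, T0.r 0)
[7] T0.load  rd  (counter 2, T0.r 2)
[8] T0.cas  hit  (counter 3, T0.r 2)

counter = 3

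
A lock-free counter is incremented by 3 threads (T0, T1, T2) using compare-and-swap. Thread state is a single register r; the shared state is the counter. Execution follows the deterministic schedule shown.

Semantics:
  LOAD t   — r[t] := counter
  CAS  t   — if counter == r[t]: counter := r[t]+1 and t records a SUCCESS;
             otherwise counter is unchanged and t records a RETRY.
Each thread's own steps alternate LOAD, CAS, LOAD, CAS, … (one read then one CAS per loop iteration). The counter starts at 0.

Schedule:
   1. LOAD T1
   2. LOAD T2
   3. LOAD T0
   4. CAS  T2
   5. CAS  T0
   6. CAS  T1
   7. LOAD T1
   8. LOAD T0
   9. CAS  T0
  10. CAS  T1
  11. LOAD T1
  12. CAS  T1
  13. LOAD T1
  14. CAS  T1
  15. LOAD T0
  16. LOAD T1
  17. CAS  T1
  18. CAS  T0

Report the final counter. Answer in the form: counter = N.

   1) LOAD T1:  M=0  r_T1=0
   2) LOAD T2:  M=0  r_T2=0
   3) LOAD T0:  M=0  r_T0=0
   4) CAS  T2:  M=1  r_T2=0 ✓
   5) CAS  T0:  M=1  r_T0=0 ✗
   6) CAS  T1:  M=1  r_T1=0 ✗
   7) LOAD T1:  M=1  r_T1=1
   8) LOAD T0:  M=1  r_T0=1
   9) CAS  T0:  M=2  r_T0=1 ✓
  10) CAS  T1:  M=2  r_T1=1 ✗
  11) LOAD T1:  M=2  r_T1=2
  12) CAS  T1:  M=3  r_T1=2 ✓
  13) LOAD T1:  M=3  r_T1=3
  14) CAS  T1:  M=4  r_T1=3 ✓
  15) LOAD T0:  M=4  r_T0=4
  16) LOAD T1:  M=4  r_T1=4
  17) CAS  T1:  M=5  r_T1=4 ✓
  18) CAS  T0:  M=5  r_T0=4 ✗

counter = 5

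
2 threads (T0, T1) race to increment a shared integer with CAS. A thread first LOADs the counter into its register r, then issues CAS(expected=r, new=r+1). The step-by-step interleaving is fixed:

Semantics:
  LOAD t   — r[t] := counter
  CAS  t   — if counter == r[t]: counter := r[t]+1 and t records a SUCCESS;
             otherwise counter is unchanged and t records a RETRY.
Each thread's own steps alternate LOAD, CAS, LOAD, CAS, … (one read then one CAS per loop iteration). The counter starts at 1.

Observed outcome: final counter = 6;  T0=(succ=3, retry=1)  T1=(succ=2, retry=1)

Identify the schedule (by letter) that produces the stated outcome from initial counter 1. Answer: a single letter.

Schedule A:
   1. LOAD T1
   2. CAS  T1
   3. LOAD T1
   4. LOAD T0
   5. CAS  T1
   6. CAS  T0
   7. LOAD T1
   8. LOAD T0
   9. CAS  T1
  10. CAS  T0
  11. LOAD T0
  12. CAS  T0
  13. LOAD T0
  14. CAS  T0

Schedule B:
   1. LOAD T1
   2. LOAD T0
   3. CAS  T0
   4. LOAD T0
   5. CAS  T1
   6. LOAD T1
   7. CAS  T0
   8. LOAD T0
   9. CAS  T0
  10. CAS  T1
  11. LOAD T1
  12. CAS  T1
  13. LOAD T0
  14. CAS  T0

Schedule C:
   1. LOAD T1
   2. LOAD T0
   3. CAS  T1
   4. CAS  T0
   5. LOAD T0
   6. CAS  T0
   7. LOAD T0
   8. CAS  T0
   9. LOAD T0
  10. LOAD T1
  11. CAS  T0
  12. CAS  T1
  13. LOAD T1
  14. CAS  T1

Run C:
   1) LOAD T1:  M=1  r_T1=1
   2) LOAD T0:  M=1  r_T0=1
   3) CAS  T1:  M=2  r_T1=1 ✓
   4) CAS  T0:  M=2  r_T0=1 ✗
   5) LOAD T0:  M=2  r_T0=2
   6) CAS  T0:  M=3  r_T0=2 ✓
   7) LOAD T0:  M=3  r_T0=3
   8) CAS  T0:  M=4  r_T0=3 ✓
   9) LOAD T0:  M=4  r_T0=4
  10) LOAD T1:  M=4  r_T1=4
  11) CAS  T0:  M=5  r_T0=4 ✓
  12) CAS  T1:  M=5  r_T1=4 ✗
  13) LOAD T1:  M=5  r_T1=5
  14) CAS  T1:  M=6  r_T1=5 ✓

C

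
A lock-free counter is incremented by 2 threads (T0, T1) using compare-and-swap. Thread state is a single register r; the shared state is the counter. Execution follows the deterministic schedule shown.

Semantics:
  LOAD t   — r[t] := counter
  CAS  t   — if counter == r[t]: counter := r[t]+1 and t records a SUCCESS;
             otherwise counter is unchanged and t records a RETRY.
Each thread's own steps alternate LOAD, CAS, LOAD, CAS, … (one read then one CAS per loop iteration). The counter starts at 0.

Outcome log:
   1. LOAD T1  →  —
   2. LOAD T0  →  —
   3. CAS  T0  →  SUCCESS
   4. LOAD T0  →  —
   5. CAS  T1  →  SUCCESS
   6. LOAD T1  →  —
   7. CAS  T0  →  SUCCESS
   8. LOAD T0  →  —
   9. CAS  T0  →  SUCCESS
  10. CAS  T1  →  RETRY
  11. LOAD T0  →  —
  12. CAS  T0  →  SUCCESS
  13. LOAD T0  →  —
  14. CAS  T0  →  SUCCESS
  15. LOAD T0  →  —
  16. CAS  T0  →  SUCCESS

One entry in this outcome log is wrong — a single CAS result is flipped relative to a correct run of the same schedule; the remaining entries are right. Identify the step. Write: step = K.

step = 5

Re-executing:
[1] T1.load  rd  (counter 0, T1.r 0)
[2] T0.load  rd  (counter 0, T0.r 0)
[3] T0.cas  hit  (counter 1, T0.r 0)
[4] T0.load  rd  (counter 1, T0.r 1)
[5] T1.cas  miss  (counter 1, T1.r 0)
[6] T1.load  rd  (counter 1, T1.r 1)
[7] T0.cas  hit  (counter 2, T0.r 1)
[8] T0.load  rd  (counter 2, T0.r 2)
[9] T0.cas  hit  (counter 3, T0.r 2)
[10] T1.cas  miss  (counter 3, T1.r 1)
[11] T0.load  rd  (counter 3, T0.r 3)
[12] T0.cas  hit  (counter 4, T0.r 3)
[13] T0.load  rd  (counter 4, T0.r 4)
[14] T0.cas  hit  (counter 5, T0.r 4)
[15] T0.load  rd  (counter 5, T0.r 5)
[16] T0.cas  hit  (counter 6, T0.r 5)
Mismatch at 5.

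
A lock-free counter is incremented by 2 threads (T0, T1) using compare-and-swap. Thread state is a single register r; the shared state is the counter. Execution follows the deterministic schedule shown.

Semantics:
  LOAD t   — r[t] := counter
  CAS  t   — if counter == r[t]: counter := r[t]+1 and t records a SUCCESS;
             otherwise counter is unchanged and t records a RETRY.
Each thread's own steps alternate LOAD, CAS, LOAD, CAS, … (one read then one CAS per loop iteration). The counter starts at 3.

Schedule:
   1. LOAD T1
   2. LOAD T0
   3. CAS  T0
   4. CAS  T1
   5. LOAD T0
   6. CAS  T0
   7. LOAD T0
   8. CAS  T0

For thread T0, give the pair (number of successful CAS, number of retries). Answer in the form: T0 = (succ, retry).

T0 = (3, 0)

#1 T1 reads 3
#2 T0 reads 3
#3 T0 CAS(3→4) writes; counter now 4
#4 T1 CAS(3→4) fails; counter now 4
#5 T0 reads 4
#6 T0 CAS(4→5) writes; counter now 5
#7 T0 reads 5
#8 T0 CAS(5→6) writes; counter now 6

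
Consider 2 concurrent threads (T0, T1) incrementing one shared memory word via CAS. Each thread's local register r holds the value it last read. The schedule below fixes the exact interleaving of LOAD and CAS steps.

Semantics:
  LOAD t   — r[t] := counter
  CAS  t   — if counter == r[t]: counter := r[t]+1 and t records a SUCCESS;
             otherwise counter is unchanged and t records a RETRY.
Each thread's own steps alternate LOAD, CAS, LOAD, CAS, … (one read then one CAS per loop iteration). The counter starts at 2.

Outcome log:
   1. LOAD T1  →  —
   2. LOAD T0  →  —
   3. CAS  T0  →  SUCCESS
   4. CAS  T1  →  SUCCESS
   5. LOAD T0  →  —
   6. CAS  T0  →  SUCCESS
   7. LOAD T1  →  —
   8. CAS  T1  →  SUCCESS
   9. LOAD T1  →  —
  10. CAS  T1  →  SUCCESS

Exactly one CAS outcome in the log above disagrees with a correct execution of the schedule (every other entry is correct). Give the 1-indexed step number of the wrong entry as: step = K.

Reference trace:
   1) LOAD T1:  M=2  r_T1=2
   2) LOAD T0:  M=2  r_T0=2
   3) CAS  T0:  M=3  r_T0=2 ✓
   4) CAS  T1:  M=3  r_T1=2 ✗
   5) LOAD T0:  M=3  r_T0=3
   6) CAS  T0:  M=4  r_T0=3 ✓
   7) LOAD T1:  M=4  r_T1=4
   8) CAS  T1:  M=5  r_T1=4 ✓
   9) LOAD T1:  M=5  r_T1=5
  10) CAS  T1:  M=6  r_T1=5 ✓
Log disagrees first at step 4.

step = 4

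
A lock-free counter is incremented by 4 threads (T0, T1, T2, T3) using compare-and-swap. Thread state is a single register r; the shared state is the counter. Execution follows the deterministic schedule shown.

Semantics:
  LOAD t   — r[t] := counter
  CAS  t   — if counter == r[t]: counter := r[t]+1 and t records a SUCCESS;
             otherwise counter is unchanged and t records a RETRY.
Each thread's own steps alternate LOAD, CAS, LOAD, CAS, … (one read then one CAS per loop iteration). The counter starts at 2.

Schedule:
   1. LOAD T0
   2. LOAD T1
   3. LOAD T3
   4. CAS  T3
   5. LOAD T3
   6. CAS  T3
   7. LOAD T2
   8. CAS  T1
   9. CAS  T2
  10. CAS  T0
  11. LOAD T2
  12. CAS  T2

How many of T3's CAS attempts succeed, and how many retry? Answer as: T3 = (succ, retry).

T3 = (2, 0)

   1) LOAD T0:  M=2  r_T0=2
   2) LOAD T1:  M=2  r_T1=2
   3) LOAD T3:  M=2  r_T3=2
   4) CAS  T3:  M=3  r_T3=2 ✓
   5) LOAD T3:  M=3  r_T3=3
   6) CAS  T3:  M=4  r_T3=3 ✓
   7) LOAD T2:  M=4  r_T2=4
   8) CAS  T1:  M=4  r_T1=2 ✗
   9) CAS  T2:  M=5  r_T2=4 ✓
  10) CAS  T0:  M=5  r_T0=2 ✗
  11) LOAD T2:  M=5  r_T2=5
  12) CAS  T2:  M=6  r_T2=5 ✓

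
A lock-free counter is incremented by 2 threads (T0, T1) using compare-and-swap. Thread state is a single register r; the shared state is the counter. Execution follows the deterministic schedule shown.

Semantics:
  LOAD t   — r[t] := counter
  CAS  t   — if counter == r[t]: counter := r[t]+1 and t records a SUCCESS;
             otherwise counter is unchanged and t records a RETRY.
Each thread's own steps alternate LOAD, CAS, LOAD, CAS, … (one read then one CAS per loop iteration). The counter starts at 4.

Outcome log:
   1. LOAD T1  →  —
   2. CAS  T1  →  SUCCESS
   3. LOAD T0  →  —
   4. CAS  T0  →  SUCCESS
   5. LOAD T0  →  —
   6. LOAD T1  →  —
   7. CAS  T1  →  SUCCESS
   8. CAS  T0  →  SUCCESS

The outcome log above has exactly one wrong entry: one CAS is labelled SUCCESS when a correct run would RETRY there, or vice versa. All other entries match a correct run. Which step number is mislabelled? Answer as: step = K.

Correct run:
#1 T1 reads 4
#2 T1 CAS(4→5) writes; counter now 5
#3 T0 reads 5
#4 T0 CAS(5→6) writes; counter now 6
#5 T0 reads 6
#6 T1 reads 6
#7 T1 CAS(6→7) writes; counter now 7
#8 T0 CAS(6→7) fails; counter now 7
Mismatch at 8.

step = 8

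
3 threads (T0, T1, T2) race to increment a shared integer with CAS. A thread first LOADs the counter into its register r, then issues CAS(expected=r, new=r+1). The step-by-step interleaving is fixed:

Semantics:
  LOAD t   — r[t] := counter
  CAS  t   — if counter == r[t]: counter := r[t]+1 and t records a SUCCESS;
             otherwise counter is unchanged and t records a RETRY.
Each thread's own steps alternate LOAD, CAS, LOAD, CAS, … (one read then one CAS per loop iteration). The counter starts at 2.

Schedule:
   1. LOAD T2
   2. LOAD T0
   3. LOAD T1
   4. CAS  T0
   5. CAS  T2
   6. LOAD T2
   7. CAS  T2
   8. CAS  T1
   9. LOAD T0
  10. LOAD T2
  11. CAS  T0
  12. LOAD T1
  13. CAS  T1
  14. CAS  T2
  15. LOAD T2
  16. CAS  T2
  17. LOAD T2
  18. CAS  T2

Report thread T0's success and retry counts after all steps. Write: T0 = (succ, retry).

T0 = (2, 0)

T2 LOAD — after: cnt=2, r=2 — load
T0 LOAD — after: cnt=2, r=2 — load
T1 LOAD — after: cnt=2, r=2 — load
T0 CAS — after: cnt=3, r=2 — ok
T2 CAS — after: cnt=3, r=2 — retry
T2 LOAD — after: cnt=3, r=3 — load
T2 CAS — after: cnt=4, r=3 — ok
T1 CAS — after: cnt=4, r=2 — retry
T0 LOAD — after: cnt=4, r=4 — load
T2 LOAD — after: cnt=4, r=4 — load
T0 CAS — after: cnt=5, r=4 — ok
T1 LOAD — after: cnt=5, r=5 — load
T1 CAS — after: cnt=6, r=5 — ok
T2 CAS — after: cnt=6, r=4 — retry
T2 LOAD — after: cnt=6, r=6 — load
T2 CAS — after: cnt=7, r=6 — ok
T2 LOAD — after: cnt=7, r=7 — load
T2 CAS — after: cnt=8, r=7 — ok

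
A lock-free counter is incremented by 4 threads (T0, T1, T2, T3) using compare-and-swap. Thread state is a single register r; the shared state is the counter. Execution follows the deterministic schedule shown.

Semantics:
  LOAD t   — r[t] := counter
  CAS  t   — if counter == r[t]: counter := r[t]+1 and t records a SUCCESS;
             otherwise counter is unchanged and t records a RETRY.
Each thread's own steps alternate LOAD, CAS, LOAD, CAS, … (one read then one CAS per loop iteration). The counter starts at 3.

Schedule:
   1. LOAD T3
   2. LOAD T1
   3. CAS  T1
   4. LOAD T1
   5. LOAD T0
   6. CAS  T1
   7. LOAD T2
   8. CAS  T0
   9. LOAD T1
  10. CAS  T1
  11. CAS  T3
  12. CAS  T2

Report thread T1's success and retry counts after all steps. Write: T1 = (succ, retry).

[1] T3.load  rd  (counter 3, T3.r 3)
[2] T1.load  rd  (counter 3, T1.r 3)
[3] T1.cas  hit  (counter 4, T1.r 3)
[4] T1.load  rd  (counter 4, T1.r 4)
[5] T0.load  rd  (counter 4, T0.r 4)
[6] T1.cas  hit  (counter 5, T1.r 4)
[7] T2.load  rd  (counter 5, T2.r 5)
[8] T0.cas  miss  (counter 5, T0.r 4)
[9] T1.load  rd  (counter 5, T1.r 5)
[10] T1.cas  hit  (counter 6, T1.r 5)
[11] T3.cas  miss  (counter 6, T3.r 3)
[12] T2.cas  miss  (counter 6, T2.r 5)

T1 = (3, 0)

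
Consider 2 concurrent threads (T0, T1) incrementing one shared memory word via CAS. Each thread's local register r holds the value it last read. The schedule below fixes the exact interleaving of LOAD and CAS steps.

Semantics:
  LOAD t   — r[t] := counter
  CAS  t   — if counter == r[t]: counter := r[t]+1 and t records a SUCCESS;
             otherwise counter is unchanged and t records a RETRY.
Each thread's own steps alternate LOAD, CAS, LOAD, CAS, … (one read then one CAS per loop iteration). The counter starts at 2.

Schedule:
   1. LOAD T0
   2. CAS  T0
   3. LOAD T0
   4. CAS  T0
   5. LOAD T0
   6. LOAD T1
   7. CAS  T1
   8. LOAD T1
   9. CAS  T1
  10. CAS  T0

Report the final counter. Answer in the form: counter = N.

   1) LOAD T0:  M=2  r_T0=2
   2) CAS  T0:  M=3  r_T0=2 ✓
   3) LOAD T0:  M=3  r_T0=3
   4) CAS  T0:  M=4  r_T0=3 ✓
   5) LOAD T0:  M=4  r_T0=4
   6) LOAD T1:  M=4  r_T1=4
   7) CAS  T1:  M=5  r_T1=4 ✓
   8) LOAD T1:  M=5  r_T1=5
   9) CAS  T1:  M=6  r_T1=5 ✓
  10) CAS  T0:  M=6  r_T0=4 ✗

counter = 6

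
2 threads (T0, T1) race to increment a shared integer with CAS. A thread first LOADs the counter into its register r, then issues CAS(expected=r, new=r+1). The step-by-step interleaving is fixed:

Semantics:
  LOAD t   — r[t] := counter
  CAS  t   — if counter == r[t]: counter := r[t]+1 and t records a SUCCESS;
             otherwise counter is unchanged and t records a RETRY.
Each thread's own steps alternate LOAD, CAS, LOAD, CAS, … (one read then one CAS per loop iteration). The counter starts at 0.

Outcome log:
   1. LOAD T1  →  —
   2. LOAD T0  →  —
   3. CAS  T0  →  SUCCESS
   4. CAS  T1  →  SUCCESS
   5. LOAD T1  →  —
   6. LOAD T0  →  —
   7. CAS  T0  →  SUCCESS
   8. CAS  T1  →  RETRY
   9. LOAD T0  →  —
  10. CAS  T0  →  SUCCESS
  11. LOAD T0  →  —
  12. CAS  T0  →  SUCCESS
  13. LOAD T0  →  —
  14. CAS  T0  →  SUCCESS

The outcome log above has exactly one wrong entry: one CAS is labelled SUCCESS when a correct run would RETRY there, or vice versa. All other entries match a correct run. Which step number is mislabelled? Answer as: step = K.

step = 4

Correct run:
T1 LOAD — after: cnt=0, r=0 — load
T0 LOAD — after: cnt=0, r=0 — load
T0 CAS — after: cnt=1, r=0 — ok
T1 CAS — after: cnt=1, r=0 — retry
T1 LOAD — after: cnt=1, r=1 — load
T0 LOAD — after: cnt=1, r=1 — load
T0 CAS — after: cnt=2, r=1 — ok
T1 CAS — after: cnt=2, r=1 — retry
T0 LOAD — after: cnt=2, r=2 — load
T0 CAS — after: cnt=3, r=2 — ok
T0 LOAD — after: cnt=3, r=3 — load
T0 CAS — after: cnt=4, r=3 — ok
T0 LOAD — after: cnt=4, r=4 — load
T0 CAS — after: cnt=5, r=4 — ok
Flip is step 4.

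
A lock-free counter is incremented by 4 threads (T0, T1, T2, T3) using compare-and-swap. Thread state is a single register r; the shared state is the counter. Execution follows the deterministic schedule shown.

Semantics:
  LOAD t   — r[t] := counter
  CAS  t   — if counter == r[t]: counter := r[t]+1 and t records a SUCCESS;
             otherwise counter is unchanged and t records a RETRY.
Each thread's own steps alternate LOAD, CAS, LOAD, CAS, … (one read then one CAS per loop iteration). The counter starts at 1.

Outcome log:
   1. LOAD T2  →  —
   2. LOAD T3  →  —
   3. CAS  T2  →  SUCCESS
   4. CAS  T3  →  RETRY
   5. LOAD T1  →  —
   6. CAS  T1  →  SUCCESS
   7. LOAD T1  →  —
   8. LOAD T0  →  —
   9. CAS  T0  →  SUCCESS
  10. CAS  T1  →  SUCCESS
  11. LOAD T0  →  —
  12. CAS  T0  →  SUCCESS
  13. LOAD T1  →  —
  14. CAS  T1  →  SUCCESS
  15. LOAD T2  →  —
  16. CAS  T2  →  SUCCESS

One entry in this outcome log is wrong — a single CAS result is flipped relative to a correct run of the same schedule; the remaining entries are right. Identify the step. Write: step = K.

Reference trace:
1. LOAD T2 → mem=1 r[T2]=1 [LOAD]
2. LOAD T3 → mem=1 r[T3]=1 [LOAD]
3. CAS T2 → mem=2 r[T2]=1 [OK]
4. CAS T3 → mem=2 r[T3]=1 [RETRY]
5. LOAD T1 → mem=2 r[T1]=2 [LOAD]
6. CAS T1 → mem=3 r[T1]=2 [OK]
7. LOAD T1 → mem=3 r[T1]=3 [LOAD]
8. LOAD T0 → mem=3 r[T0]=3 [LOAD]
9. CAS T0 → mem=4 r[T0]=3 [OK]
10. CAS T1 → mem=4 r[T1]=3 [RETRY]
11. LOAD T0 → mem=4 r[T0]=4 [LOAD]
12. CAS T0 → mem=5 r[T0]=4 [OK]
13. LOAD T1 → mem=5 r[T1]=5 [LOAD]
14. CAS T1 → mem=6 r[T1]=5 [OK]
15. LOAD T2 → mem=6 r[T2]=6 [LOAD]
16. CAS T2 → mem=7 r[T2]=6 [OK]
Flip is step 10.

step = 10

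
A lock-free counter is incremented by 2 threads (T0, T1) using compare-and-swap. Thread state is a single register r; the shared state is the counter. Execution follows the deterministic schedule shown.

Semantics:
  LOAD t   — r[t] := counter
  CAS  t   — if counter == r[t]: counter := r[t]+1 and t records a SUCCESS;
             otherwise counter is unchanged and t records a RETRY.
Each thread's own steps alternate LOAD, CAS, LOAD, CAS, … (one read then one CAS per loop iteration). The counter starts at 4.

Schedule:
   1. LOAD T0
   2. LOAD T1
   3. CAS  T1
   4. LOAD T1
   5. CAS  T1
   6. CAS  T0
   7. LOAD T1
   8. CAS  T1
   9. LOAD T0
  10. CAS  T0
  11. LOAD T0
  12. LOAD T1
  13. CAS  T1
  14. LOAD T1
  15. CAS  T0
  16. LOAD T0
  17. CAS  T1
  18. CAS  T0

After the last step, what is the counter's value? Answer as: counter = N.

counter = 10

1. LOAD T0 → mem=4 r[T0]=4 [LOAD]
2. LOAD T1 → mem=4 r[T1]=4 [LOAD]
3. CAS T1 → mem=5 r[T1]=4 [OK]
4. LOAD T1 → mem=5 r[T1]=5 [LOAD]
5. CAS T1 → mem=6 r[T1]=5 [OK]
6. CAS T0 → mem=6 r[T0]=4 [RETRY]
7. LOAD T1 → mem=6 r[T1]=6 [LOAD]
8. CAS T1 → mem=7 r[T1]=6 [OK]
9. LOAD T0 → mem=7 r[T0]=7 [LOAD]
10. CAS T0 → mem=8 r[T0]=7 [OK]
11. LOAD T0 → mem=8 r[T0]=8 [LOAD]
12. LOAD T1 → mem=8 r[T1]=8 [LOAD]
13. CAS T1 → mem=9 r[T1]=8 [OK]
14. LOAD T1 → mem=9 r[T1]=9 [LOAD]
15. CAS T0 → mem=9 r[T0]=8 [RETRY]
16. LOAD T0 → mem=9 r[T0]=9 [LOAD]
17. CAS T1 → mem=10 r[T1]=9 [OK]
18. CAS T0 → mem=10 r[T0]=9 [RETRY]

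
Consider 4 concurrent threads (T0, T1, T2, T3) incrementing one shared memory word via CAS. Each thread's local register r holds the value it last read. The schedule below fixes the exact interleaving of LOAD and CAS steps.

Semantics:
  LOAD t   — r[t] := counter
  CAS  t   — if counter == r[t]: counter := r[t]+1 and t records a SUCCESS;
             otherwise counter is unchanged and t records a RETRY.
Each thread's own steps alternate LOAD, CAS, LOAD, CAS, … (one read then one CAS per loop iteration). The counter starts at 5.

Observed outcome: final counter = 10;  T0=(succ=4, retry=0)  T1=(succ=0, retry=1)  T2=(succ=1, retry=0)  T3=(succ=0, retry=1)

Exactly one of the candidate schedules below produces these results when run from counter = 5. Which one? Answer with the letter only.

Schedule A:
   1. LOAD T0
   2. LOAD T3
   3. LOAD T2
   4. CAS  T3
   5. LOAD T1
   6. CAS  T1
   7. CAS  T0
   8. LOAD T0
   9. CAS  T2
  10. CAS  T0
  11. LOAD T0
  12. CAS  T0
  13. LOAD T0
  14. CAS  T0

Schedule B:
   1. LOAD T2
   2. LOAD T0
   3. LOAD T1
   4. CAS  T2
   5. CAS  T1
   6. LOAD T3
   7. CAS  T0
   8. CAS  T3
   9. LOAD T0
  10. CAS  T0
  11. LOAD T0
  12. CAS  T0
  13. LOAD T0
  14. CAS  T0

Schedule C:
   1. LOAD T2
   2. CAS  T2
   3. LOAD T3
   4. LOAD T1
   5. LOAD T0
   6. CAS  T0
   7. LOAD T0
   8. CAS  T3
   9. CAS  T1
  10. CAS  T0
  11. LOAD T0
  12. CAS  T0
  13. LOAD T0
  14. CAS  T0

C

Run C:
#1 T2 reads 5
#2 T2 CAS(5→6) writes; counter now 6
#3 T3 reads 6
#4 T1 reads 6
#5 T0 reads 6
#6 T0 CAS(6→7) writes; counter now 7
#7 T0 reads 7
#8 T3 CAS(6→7) fails; counter now 7
#9 T1 CAS(6→7) fails; counter now 7
#10 T0 CAS(7→8) writes; counter now 8
#11 T0 reads 8
#12 T0 CAS(8→9) writes; counter now 9
#13 T0 reads 9
#14 T0 CAS(9→10) writes; counter now 10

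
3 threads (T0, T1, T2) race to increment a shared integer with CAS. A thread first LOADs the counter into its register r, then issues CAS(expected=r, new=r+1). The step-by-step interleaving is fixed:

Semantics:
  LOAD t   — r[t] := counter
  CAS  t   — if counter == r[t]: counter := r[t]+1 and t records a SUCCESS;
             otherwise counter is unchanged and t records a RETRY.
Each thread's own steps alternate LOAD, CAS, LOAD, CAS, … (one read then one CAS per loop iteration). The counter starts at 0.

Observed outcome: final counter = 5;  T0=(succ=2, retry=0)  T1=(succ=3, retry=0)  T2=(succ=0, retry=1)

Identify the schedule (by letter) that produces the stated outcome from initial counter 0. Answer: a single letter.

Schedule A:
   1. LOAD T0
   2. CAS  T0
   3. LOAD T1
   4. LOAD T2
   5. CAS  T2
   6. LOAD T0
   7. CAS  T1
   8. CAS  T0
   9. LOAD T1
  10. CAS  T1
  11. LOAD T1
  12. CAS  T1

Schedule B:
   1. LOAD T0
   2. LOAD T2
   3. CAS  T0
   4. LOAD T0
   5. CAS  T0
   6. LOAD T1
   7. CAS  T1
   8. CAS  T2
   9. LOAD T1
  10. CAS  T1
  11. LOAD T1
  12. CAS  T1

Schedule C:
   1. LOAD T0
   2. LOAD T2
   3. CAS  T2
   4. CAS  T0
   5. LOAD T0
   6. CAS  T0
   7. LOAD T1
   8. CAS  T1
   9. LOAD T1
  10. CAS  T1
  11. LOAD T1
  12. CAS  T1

Simulating candidate B:
1. LOAD T0 → mem=0 r[T0]=0 [LOAD]
2. LOAD T2 → mem=0 r[T2]=0 [LOAD]
3. CAS T0 → mem=1 r[T0]=0 [OK]
4. LOAD T0 → mem=1 r[T0]=1 [LOAD]
5. CAS T0 → mem=2 r[T0]=1 [OK]
6. LOAD T1 → mem=2 r[T1]=2 [LOAD]
7. CAS T1 → mem=3 r[T1]=2 [OK]
8. CAS T2 → mem=3 r[T2]=0 [RETRY]
9. LOAD T1 → mem=3 r[T1]=3 [LOAD]
10. CAS T1 → mem=4 r[T1]=3 [OK]
11. LOAD T1 → mem=4 r[T1]=4 [LOAD]
12. CAS T1 → mem=5 r[T1]=4 [OK]

B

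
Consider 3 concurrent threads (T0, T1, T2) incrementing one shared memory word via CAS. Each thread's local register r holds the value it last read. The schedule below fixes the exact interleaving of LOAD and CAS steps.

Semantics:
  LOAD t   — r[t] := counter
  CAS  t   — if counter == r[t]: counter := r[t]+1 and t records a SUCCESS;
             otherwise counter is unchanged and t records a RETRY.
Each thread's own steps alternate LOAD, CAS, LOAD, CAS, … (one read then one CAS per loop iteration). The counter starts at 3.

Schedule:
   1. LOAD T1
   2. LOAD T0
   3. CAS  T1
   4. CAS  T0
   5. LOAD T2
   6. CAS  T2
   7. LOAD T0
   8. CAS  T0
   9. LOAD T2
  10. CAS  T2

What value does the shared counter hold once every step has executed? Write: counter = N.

1. LOAD T1 → mem=3 r[T1]=3 [LOAD]
2. LOAD T0 → mem=3 r[T0]=3 [LOAD]
3. CAS T1 → mem=4 r[T1]=3 [OK]
4. CAS T0 → mem=4 r[T0]=3 [RETRY]
5. LOAD T2 → mem=4 r[T2]=4 [LOAD]
6. CAS T2 → mem=5 r[T2]=4 [OK]
7. LOAD T0 → mem=5 r[T0]=5 [LOAD]
8. CAS T0 → mem=6 r[T0]=5 [OK]
9. LOAD T2 → mem=6 r[T2]=6 [LOAD]
10. CAS T2 → mem=7 r[T2]=6 [OK]

counter = 7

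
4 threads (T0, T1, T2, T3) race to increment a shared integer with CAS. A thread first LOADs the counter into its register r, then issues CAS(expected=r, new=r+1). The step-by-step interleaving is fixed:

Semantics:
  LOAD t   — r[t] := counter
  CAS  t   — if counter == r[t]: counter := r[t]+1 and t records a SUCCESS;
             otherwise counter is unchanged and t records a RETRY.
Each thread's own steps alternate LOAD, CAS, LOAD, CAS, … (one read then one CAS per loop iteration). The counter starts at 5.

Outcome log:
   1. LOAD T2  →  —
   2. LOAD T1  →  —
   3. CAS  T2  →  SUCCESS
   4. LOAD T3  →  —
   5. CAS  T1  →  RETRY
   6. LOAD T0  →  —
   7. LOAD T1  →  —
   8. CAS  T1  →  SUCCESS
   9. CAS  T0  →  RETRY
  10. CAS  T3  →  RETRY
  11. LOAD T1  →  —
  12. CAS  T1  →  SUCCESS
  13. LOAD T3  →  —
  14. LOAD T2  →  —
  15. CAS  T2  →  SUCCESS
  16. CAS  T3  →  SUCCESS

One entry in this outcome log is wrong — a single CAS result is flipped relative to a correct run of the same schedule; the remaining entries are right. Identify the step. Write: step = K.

Re-executing:
   1) LOAD T2:  M=5  r_T2=5
   2) LOAD T1:  M=5  r_T1=5
   3) CAS  T2:  M=6  r_T2=5 ✓
   4) LOAD T3:  M=6  r_T3=6
   5) CAS  T1:  M=6  r_T1=5 ✗
   6) LOAD T0:  M=6  r_T0=6
   7) LOAD T1:  M=6  r_T1=6
   8) CAS  T1:  M=7  r_T1=6 ✓
   9) CAS  T0:  M=7  r_T0=6 ✗
  10) CAS  T3:  M=7  r_T3=6 ✗
  11) LOAD T1:  M=7  r_T1=7
  12) CAS  T1:  M=8  r_T1=7 ✓
  13) LOAD T3:  M=8  r_T3=8
  14) LOAD T2:  M=8  r_T2=8
  15) CAS  T2:  M=9  r_T2=8 ✓
  16) CAS  T3:  M=9  r_T3=8 ✗
Mismatch at 16.

step = 16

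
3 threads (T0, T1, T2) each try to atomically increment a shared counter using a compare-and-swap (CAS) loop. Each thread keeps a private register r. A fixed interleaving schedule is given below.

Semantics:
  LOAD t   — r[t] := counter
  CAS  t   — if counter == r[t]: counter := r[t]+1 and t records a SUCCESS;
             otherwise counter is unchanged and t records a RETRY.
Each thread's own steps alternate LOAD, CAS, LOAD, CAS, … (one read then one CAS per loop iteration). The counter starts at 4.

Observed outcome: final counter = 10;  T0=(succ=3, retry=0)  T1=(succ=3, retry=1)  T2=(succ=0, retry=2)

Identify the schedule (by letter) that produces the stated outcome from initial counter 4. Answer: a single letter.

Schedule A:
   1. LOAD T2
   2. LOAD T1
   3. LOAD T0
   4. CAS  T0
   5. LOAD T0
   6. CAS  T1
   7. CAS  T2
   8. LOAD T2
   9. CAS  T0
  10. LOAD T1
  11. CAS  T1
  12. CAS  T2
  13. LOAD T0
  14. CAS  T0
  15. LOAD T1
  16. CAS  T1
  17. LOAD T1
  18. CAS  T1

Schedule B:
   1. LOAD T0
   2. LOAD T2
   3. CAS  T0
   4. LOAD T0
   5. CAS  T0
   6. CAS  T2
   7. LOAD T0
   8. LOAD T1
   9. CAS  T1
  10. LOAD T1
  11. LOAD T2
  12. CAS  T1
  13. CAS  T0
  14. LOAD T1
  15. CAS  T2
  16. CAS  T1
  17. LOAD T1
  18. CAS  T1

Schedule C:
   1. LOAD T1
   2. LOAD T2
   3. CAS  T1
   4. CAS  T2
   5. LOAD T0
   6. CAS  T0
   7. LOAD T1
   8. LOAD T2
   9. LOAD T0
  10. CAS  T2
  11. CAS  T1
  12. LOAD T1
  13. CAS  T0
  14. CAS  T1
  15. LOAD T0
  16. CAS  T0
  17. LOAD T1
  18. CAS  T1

A

Run A:
1. LOAD T2 → mem=4 r[T2]=4 [LOAD]
2. LOAD T1 → mem=4 r[T1]=4 [LOAD]
3. LOAD T0 → mem=4 r[T0]=4 [LOAD]
4. CAS T0 → mem=5 r[T0]=4 [OK]
5. LOAD T0 → mem=5 r[T0]=5 [LOAD]
6. CAS T1 → mem=5 r[T1]=4 [RETRY]
7. CAS T2 → mem=5 r[T2]=4 [RETRY]
8. LOAD T2 → mem=5 r[T2]=5 [LOAD]
9. CAS T0 → mem=6 r[T0]=5 [OK]
10. LOAD T1 → mem=6 r[T1]=6 [LOAD]
11. CAS T1 → mem=7 r[T1]=6 [OK]
12. CAS T2 → mem=7 r[T2]=5 [RETRY]
13. LOAD T0 → mem=7 r[T0]=7 [LOAD]
14. CAS T0 → mem=8 r[T0]=7 [OK]
15. LOAD T1 → mem=8 r[T1]=8 [LOAD]
16. CAS T1 → mem=9 r[T1]=8 [OK]
17. LOAD T1 → mem=9 r[T1]=9 [LOAD]
18. CAS T1 → mem=10 r[T1]=9 [OK]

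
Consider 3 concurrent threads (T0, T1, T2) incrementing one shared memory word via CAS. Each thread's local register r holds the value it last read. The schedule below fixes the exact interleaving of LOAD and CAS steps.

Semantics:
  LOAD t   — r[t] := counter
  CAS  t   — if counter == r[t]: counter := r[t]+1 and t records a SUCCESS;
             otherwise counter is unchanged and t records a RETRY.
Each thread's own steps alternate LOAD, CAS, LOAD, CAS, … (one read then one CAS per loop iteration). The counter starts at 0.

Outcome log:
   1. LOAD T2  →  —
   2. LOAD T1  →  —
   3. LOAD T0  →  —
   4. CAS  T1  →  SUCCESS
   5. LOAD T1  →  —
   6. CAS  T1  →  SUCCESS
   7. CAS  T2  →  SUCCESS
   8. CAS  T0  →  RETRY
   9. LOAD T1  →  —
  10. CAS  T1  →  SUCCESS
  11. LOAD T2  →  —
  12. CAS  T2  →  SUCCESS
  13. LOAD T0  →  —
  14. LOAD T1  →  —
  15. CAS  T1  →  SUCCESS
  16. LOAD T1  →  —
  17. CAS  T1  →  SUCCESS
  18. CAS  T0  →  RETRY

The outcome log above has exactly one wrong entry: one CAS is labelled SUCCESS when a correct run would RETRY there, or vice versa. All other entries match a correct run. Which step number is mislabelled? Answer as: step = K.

Reference trace:
[1] T2.load  rd  (counter 0, T2.r 0)
[2] T1.load  rd  (counter 0, T1.r 0)
[3] T0.load  rd  (counter 0, T0.r 0)
[4] T1.cas  hit  (counter 1, T1.r 0)
[5] T1.load  rd  (counter 1, T1.r 1)
[6] T1.cas  hit  (counter 2, T1.r 1)
[7] T2.cas  miss  (counter 2, T2.r 0)
[8] T0.cas  miss  (counter 2, T0.r 0)
[9] T1.load  rd  (counter 2, T1.r 2)
[10] T1.cas  hit  (counter 3, T1.r 2)
[11] T2.load  rd  (counter 3, T2.r 3)
[12] T2.cas  hit  (counter 4, T2.r 3)
[13] T0.load  rd  (counter 4, T0.r 4)
[14] T1.load  rd  (counter 4, T1.r 4)
[15] T1.cas  hit  (counter 5, T1.r 4)
[16] T1.load  rd  (counter 5, T1.r 5)
[17] T1.cas  hit  (counter 6, T1.r 5)
[18] T0.cas  miss  (counter 6, T0.r 4)
Mismatch at 7.

step = 7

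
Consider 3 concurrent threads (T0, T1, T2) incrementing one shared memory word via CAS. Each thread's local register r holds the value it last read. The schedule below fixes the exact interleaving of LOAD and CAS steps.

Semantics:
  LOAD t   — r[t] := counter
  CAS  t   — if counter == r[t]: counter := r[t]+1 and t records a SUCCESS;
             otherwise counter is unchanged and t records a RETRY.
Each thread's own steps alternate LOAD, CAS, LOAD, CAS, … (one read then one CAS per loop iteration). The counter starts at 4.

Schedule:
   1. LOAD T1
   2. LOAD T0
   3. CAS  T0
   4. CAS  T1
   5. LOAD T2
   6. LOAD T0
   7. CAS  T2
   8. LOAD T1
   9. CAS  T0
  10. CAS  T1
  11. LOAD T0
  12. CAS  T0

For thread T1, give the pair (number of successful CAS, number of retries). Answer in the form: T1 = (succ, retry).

T1 = (1, 1)

step 1: T1 LOAD ⇒ load; ctr=4 reg=4
step 2: T0 LOAD ⇒ load; ctr=4 reg=4
step 3: T0 CAS ⇒ ok; ctr=5 reg=4
step 4: T1 CAS ⇒ retry; ctr=5 reg=4
step 5: T2 LOAD ⇒ load; ctr=5 reg=5
step 6: T0 LOAD ⇒ load; ctr=5 reg=5
step 7: T2 CAS ⇒ ok; ctr=6 reg=5
step 8: T1 LOAD ⇒ load; ctr=6 reg=6
step 9: T0 CAS ⇒ retry; ctr=6 reg=5
step 10: T1 CAS ⇒ ok; ctr=7 reg=6
step 11: T0 LOAD ⇒ load; ctr=7 reg=7
step 12: T0 CAS ⇒ ok; ctr=8 reg=7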